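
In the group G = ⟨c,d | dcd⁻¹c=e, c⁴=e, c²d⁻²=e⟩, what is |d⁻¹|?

Compute successive powers until reaching e:
  (d⁻¹)¹ = d⁻¹, (d⁻¹)² = c², (d⁻¹)³ = d, (d⁻¹)⁴ = e.
The smallest positive k with (d⁻¹)ᵏ = e is 4.

Answer: 4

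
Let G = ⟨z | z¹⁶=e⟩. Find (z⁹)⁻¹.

The order of (z⁹) is 16 (smallest k with (z⁹)ᵏ = e), so (z⁹)⁻¹ = (z⁹)¹⁵ = z⁷.
Check: (z⁹) · (z⁷) → (z⁹) · z⁷ = e, giving e as required.

Answer: z⁷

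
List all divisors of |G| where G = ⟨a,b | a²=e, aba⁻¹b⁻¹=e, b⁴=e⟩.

|G| = 8 = 2³. By Lagrange's theorem the order of any subgroup divides 8; the divisors of 8 are 1, 2, 4, 8.

Answer: 1, 2, 4, 8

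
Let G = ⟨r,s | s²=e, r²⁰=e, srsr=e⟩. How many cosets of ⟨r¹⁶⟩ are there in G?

First find ord(r¹⁶) by computing successive powers:
  (r¹⁶)¹ = r¹⁶, (r¹⁶)² = r¹², (r¹⁶)³ = r⁸, (r¹⁶)⁴ = r⁴, (r¹⁶)⁵ = e.
So |⟨r¹⁶⟩| = ord(r¹⁶) = 5. With |G| = 40, by Lagrange [G : ⟨r¹⁶⟩] = 40/5 = 8.

Answer: 8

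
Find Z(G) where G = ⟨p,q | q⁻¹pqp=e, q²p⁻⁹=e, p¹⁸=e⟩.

An element z ∈ Z(G) iff z commutes with every generator.
For example p⁹ is central: (p⁹)·p = p¹⁰ = p·(p⁹); (p⁹)·q = q⁻¹ = q·(p⁹).
Whereas p ∉ Z(G) since p·q = pq ≠ p⁸q⁻¹ = q·p.
Checking each of the 36 elements this way gives Z(G) = {e, p⁹}, of order 2.

Answer: {e, p⁹}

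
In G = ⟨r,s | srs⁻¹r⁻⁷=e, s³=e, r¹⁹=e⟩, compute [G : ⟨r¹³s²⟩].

First find ord(r¹³s²) by computing successive powers:
  (r¹³s²)¹ = r¹³s², (r¹³s²)² = r⁴s, (r¹³s²)³ = e.
So |⟨r¹³s²⟩| = ord(r¹³s²) = 3. With |G| = 57, by Lagrange [G : ⟨r¹³s²⟩] = 57/3 = 19.

Answer: 19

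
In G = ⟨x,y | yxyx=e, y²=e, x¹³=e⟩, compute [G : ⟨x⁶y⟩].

First find ord(x⁶y) by computing successive powers:
  (x⁶y)¹ = x⁶y, (x⁶y)² = e.
So |⟨x⁶y⟩| = ord(x⁶y) = 2. With |G| = 26, by Lagrange [G : ⟨x⁶y⟩] = 26/2 = 13.

Answer: 13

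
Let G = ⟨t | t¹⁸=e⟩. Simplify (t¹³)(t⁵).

Compute (t¹³) · (t⁵) by multiplying left to right and reducing via the relations at each step:
  (t¹³) · t⁵ = e

Answer: e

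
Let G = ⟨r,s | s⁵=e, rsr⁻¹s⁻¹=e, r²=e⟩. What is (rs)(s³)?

Compute (rs) · (s³) by multiplying left to right and reducing via the relations at each step:
  (rs) · s³ = rs⁴

Answer: rs⁴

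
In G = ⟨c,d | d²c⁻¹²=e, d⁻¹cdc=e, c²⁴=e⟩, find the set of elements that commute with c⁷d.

⟨c⁷d⟩ ⊆ C_G(c⁷d) since powers of c⁷d commute with c⁷d; so |C_G(c⁷d)| ≥ |⟨c⁷d⟩| = 4.
By orbit–stabilizer, |C_G(c⁷d)| = |G| / |conj. class of c⁷d| = 48 / 12 = 4.
The 4 elements commuting with c⁷d are {e, c¹², c⁷d, c⁷d⁻¹}.

Answer: {e, c¹², c⁷d, c⁷d⁻¹}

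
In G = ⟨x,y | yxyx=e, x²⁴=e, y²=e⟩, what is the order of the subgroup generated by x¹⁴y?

|⟨x¹⁴y⟩| equals the order of x¹⁴y. Compute successive powers until reaching e:
  (x¹⁴y)¹ = x¹⁴y, (x¹⁴y)² = e.
The smallest positive k with (x¹⁴y)ᵏ = e is 2, so |⟨x¹⁴y⟩| = 2.

Answer: 2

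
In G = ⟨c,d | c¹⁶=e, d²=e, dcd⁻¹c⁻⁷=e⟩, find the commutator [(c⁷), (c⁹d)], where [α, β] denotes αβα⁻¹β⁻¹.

[(c⁷), (c⁹d)] = (c⁷)·(c⁹d)·(c⁷)⁻¹·(c⁹d)⁻¹.
  (c⁷) · (c⁹d) = d
  d · (c⁹) = c¹⁵d
  (c¹⁵d) · (cd) = c⁶

Answer: c⁶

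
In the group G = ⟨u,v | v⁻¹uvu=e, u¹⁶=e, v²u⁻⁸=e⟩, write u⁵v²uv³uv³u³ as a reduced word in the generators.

Multiply left to right, reducing at each step:
  (u⁵) · v² = u¹³
  (u¹³) · u = u¹⁴
  (u¹⁴) · v³ = u⁶v
  (u⁶v) · u = u⁵v
  (u⁵v) · v³ = u⁵
  (u⁵) · u³ = u⁸

Answer: u⁸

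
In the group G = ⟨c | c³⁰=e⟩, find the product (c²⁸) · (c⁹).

Compute (c²⁸) · (c⁹) by multiplying left to right and reducing via the relations at each step:
  (c²⁸) · c⁹ = c⁷

Answer: c⁷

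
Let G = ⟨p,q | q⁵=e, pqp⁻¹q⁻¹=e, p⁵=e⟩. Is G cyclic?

|G| = 25, but the maximum element order in G is 5 < 25. No single element generates all of G, so G is not cyclic.

Answer: No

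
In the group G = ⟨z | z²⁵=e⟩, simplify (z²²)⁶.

Compute successive powers of (z²²), reducing at each step:
  (z²²)²: (z²²) · z²² = z¹⁹
  (z²²)³: (z¹⁹) · z²² = z¹⁶
  (z²²)⁴: (z¹⁶) · z²² = z¹³
  (z²²)⁵: (z¹³) · z²² = z¹⁰
  (z²²)⁶: (z¹⁰) · z²² = z⁷

Answer: z⁷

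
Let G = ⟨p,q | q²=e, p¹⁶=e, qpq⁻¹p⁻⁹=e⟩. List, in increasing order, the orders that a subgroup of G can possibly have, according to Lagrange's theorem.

|G| = 32 = 2⁵. By Lagrange's theorem the order of any subgroup divides 32; the divisors of 32 are 1, 2, 4, 8, 16, 32.

Answer: 1, 2, 4, 8, 16, 32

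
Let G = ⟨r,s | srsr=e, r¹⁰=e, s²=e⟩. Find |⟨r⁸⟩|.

|⟨r⁸⟩| equals the order of r⁸. Compute successive powers until reaching e:
  (r⁸)¹ = r⁸, (r⁸)² = r⁶, (r⁸)³ = r⁴, (r⁸)⁴ = r², (r⁸)⁵ = e.
The smallest positive k with (r⁸)ᵏ = e is 5, so |⟨r⁸⟩| = 5.

Answer: 5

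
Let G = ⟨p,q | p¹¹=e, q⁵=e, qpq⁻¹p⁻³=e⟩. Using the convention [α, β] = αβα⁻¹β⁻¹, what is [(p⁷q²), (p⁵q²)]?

[(p⁷q²), (p⁵q²)] = (p⁷q²)·(p⁵q²)·(p⁷q²)⁻¹·(p⁵q²)⁻¹.
  (p⁷q²) · (p⁵q²) = p⁸q⁴
  (p⁸q⁴) · (p⁹q³) = q²
  (q²) · (p⁸q³) = p⁶

Answer: p⁶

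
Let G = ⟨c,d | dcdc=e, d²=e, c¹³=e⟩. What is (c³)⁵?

Compute successive powers of (c³), reducing at each step:
  (c³)²: (c³) · c³ = c⁶
  (c³)³: (c⁶) · c³ = c⁹
  (c³)⁴: (c⁹) · c³ = c¹²
  (c³)⁵: (c¹²) · c³ = c²

Answer: c²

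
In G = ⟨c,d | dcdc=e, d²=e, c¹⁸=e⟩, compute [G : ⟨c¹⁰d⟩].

First find ord(c¹⁰d) by computing successive powers:
  (c¹⁰d)¹ = c¹⁰d, (c¹⁰d)² = e.
So |⟨c¹⁰d⟩| = ord(c¹⁰d) = 2. With |G| = 36, by Lagrange [G : ⟨c¹⁰d⟩] = 36/2 = 18.

Answer: 18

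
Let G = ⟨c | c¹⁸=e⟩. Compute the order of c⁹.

Compute successive powers until reaching e:
  (c⁹)¹ = c⁹, (c⁹)² = e.
The smallest positive k with (c⁹)ᵏ = e is 2.

Answer: 2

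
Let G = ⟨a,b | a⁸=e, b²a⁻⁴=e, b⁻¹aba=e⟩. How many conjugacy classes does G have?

The conjugacy classes (representative and size) are:
  [e] (size 1), [a⁷] (size 2), [a⁶] (size 2), [a³] (size 2), [a⁴] (size 1), [a²b⁻¹] (size 4), [a³b⁻¹] (size 4).
Class equation: 1 + 2 + 2 + 2 + 1 + 4 + 4 = 16 = |G|. So G has 7 conjugacy classes.

Answer: 7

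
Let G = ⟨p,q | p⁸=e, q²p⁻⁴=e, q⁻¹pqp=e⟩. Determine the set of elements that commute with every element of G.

An element z ∈ Z(G) iff z commutes with every generator.
For example p⁴ is central: (p⁴)·p = p⁵ = p·(p⁴); (p⁴)·q = q⁻¹ = q·(p⁴).
Whereas p ∉ Z(G) since p·q = pq ≠ p³q⁻¹ = q·p.
Checking each of the 16 elements this way gives Z(G) = {e, p⁴}, of order 2.

Answer: {e, p⁴}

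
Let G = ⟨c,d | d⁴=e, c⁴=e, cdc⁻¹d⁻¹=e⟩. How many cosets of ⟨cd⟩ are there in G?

First find ord(cd) by computing successive powers:
  (cd)¹ = cd, (cd)² = c²d², (cd)³ = c³d³, (cd)⁴ = e.
So |⟨cd⟩| = ord(cd) = 4. With |G| = 16, by Lagrange [G : ⟨cd⟩] = 16/4 = 4.

Answer: 4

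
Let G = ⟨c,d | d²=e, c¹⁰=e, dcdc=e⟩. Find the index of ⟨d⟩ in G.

First find ord(d) by computing successive powers:
  d¹ = d, d² = e.
So |⟨d⟩| = ord(d) = 2. With |G| = 20, by Lagrange [G : ⟨d⟩] = 20/2 = 10.

Answer: 10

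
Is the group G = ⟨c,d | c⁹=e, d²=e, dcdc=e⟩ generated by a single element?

Every cyclic group is abelian. But c·d = cd while d·c = c⁸d, so c·d ≠ d·c and G is not abelian. Hence G is not cyclic.

Answer: No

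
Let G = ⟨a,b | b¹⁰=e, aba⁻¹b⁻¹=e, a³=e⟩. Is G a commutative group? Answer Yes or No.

Each pair of generators commutes: a·b = ab = b·a. Since the generators pairwise commute, every element of G commutes with every other, so G is abelian.

Answer: Yes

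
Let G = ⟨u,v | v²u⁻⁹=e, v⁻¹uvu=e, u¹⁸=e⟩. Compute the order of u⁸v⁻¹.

Compute successive powers until reaching e:
  (u⁸v⁻¹)¹ = u⁸v⁻¹, (u⁸v⁻¹)² = u⁹, (u⁸v⁻¹)³ = u⁸v, (u⁸v⁻¹)⁴ = e.
The smallest positive k with (u⁸v⁻¹)ᵏ = e is 4.

Answer: 4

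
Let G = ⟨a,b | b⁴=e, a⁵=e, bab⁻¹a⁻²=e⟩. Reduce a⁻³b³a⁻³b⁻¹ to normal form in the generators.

Multiply left to right, reducing at each step:
  (a²) · b³ = a²b³
  (a²b³) · a⁻³ = a³b³
  (a³b³) · b⁻¹ = a³b²

Answer: a³b²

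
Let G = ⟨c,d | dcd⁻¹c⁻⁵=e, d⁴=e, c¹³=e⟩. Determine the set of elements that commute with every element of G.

An element z ∈ Z(G) iff z commutes with every generator.
For example e is central: e·c = c = c·e; e·d = d = d·e.
Whereas c ∉ Z(G) since c·d = cd ≠ c⁵d = d·c.
Checking each of the 52 elements this way gives Z(G) = {e}, of order 1.

Answer: {e}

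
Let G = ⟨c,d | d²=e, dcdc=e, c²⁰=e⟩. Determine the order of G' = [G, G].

G' = [G, G] is generated by all commutators. The generator-pair commutators are: [c, d] = c².
The subgroup they normally generate is {e, c², c⁴, c⁶, c⁸, c¹⁰, c¹², c¹⁴, c¹⁶, c¹⁸}, of order 10.
Check: |G/G'| = 40/10 = 4 is the order of the abelianisation.

Answer: 10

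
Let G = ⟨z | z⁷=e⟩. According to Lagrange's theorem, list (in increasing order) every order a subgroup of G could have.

|G| = 7 = 7. By Lagrange's theorem the order of any subgroup divides 7; the divisors of 7 are 1, 7.

Answer: 1, 7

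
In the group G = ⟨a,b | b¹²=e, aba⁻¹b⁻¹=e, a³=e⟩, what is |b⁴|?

Compute successive powers until reaching e:
  (b⁴)¹ = b⁴, (b⁴)² = b⁸, (b⁴)³ = e.
The smallest positive k with (b⁴)ᵏ = e is 3.

Answer: 3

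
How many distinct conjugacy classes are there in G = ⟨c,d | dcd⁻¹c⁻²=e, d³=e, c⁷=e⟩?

The conjugacy classes (representative and size) are:
  [e] (size 1), [c²] (size 3), [c⁵] (size 3), [d] (size 7), [d²] (size 7).
Class equation: 1 + 3 + 3 + 7 + 7 = 21 = |G|. So G has 5 conjugacy classes.

Answer: 5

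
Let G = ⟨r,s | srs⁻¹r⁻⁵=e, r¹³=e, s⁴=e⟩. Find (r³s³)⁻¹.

The order of (r³s³) is 4 (smallest k with (r³s³)ᵏ = e), so (r³s³)⁻¹ = (r³s³)³ = r¹¹s.
Check: (r³s³) · (r¹¹s) → (r³s³) · r¹¹ = s³;   (s³) · s = e, giving e as required.

Answer: r¹¹s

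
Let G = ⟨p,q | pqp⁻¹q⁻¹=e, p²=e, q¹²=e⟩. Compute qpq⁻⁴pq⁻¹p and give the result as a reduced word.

Multiply left to right, reducing at each step:
  q · p = pq
  (pq) · q⁻⁴ = pq⁹
  (pq⁹) · p = q⁹
  (q⁹) · q⁻¹ = q⁸
  (q⁸) · p = pq⁸

Answer: pq⁸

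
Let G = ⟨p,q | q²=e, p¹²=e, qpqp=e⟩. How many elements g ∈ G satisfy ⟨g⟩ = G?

⟨g⟩ = G would require ord(g) = |G| = 24, but the maximum element order in G is 12 < 24. So G is not cyclic and no single element generates it: the count is 0.

Answer: 0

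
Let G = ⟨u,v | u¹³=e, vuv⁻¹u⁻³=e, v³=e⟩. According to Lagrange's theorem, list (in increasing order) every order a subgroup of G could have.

|G| = 39 = 3 · 13. By Lagrange's theorem the order of any subgroup divides 39; the divisors of 39 are 1, 3, 13, 39.

Answer: 1, 3, 13, 39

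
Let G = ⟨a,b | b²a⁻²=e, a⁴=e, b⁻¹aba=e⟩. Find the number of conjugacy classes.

The conjugacy classes (representative and size) are:
  [e] (size 1), [a³] (size 2), [a²] (size 1), [b⁻¹] (size 2), [ab⁻¹] (size 2).
Class equation: 1 + 2 + 1 + 2 + 2 = 8 = |G|. So G has 5 conjugacy classes.

Answer: 5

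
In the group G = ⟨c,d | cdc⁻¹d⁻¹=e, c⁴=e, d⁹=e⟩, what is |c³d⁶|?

Compute successive powers until reaching e:
  (c³d⁶)¹ = c³d⁶, (c³d⁶)² = c²d³, (c³d⁶)³ = c, (c³d⁶)⁴ = d⁶, (c³d⁶)⁵ = c³d³, (c³d⁶)⁶ = c², (c³d⁶)⁷ = cd⁶, (c³d⁶)⁸ = d³, (c³d⁶)⁹ = c³, (c³d⁶)¹⁰ = c²d⁶, (c³d⁶)¹¹ = cd³, (c³d⁶)¹² = e.
The smallest positive k with (c³d⁶)ᵏ = e is 12.

Answer: 12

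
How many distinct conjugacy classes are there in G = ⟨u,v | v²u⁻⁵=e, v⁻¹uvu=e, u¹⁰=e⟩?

The conjugacy classes (representative and size) are:
  [e] (size 1), [u] (size 2), [u⁸] (size 2), [u⁷] (size 2), [u⁴] (size 2), [u⁵] (size 1), [u⁴v] (size 5), [u²v⁻¹] (size 5).
Class equation: 1 + 2 + 2 + 2 + 2 + 1 + 5 + 5 = 20 = |G|. So G has 8 conjugacy classes.

Answer: 8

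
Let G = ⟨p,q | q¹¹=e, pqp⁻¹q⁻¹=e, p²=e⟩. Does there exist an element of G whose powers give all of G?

|G| = 22. The element pq has order 22 (its powers give 22 distinct elements), so ⟨pq⟩ = G and G is cyclic.

Answer: Yes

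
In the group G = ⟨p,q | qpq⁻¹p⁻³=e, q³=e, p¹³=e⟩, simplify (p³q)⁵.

Compute successive powers of (p³q), reducing at each step:
  (p³q)²: (p³q) · p³ = p¹²q;   (p¹²q) · q = p¹²q²
  (p³q)³: (p¹²q²) · p³ = q²;   (q²) · q = e
  (p³q)⁴: e · p³ = p³;   (p³) · q = p³q
  (p³q)⁵: (p³q) · p³ = p¹²q;   (p¹²q) · q = p¹²q²

Answer: p¹²q²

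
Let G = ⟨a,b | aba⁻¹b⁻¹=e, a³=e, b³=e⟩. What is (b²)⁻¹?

The order of (b²) is 3 (smallest k with (b²)ᵏ = e), so (b²)⁻¹ = (b²)² = b.
Check: (b²) · b → (b²) · b = e, giving e as required.

Answer: b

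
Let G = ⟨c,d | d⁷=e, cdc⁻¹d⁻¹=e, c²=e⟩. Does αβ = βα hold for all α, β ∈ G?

Each pair of generators commutes: c·d = cd = d·c. Since the generators pairwise commute, every element of G commutes with every other, so G is abelian.

Answer: Yes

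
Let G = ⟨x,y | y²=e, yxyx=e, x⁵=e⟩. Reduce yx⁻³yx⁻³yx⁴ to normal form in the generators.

Multiply left to right, reducing at each step:
  y · x⁻³ = x³y
  (x³y) · y = x³
  (x³) · x⁻³ = e
  e · y = y
  y · x⁴ = xy

Answer: xy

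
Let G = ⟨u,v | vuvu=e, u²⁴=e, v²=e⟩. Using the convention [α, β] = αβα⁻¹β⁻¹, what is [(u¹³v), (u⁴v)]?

[(u¹³v), (u⁴v)] = (u¹³v)·(u⁴v)·(u¹³v)⁻¹·(u⁴v)⁻¹.
  (u¹³v) · (u⁴v) = u⁹
  (u⁹) · (u¹³v) = u²²v
  (u²²v) · (u⁴v) = u¹⁸

Answer: u¹⁸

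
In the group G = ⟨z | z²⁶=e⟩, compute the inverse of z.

The order of z is 26 (smallest k with zᵏ = e), so z⁻¹ = z²⁵ = z²⁵.
Check: z · (z²⁵) → z · z²⁵ = e, giving e as required.

Answer: z²⁵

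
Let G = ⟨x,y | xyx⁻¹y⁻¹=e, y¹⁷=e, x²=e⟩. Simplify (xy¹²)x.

Compute (xy¹²) · x by multiplying left to right and reducing via the relations at each step:
  (xy¹²) · x = y¹²

Answer: y¹²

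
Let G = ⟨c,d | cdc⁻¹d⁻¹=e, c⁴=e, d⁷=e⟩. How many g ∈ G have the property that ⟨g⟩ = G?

G is cyclic of order 28. An element generates G iff its order is 28, and a cyclic group of order 28 has exactly φ(28) = 12 such elements.

Answer: 12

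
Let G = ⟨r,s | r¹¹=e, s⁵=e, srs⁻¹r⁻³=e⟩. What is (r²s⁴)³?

Compute successive powers of (r²s⁴), reducing at each step:
  (r²s⁴)²: (r²s⁴) · r² = r¹⁰s⁴;   (r¹⁰s⁴) · s⁴ = r¹⁰s³
  (r²s⁴)³: (r¹⁰s³) · r² = r⁹s³;   (r⁹s³) · s⁴ = r⁹s²

Answer: r⁹s²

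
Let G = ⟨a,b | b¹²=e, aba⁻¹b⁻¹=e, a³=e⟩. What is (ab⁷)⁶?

Compute successive powers of (ab⁷), reducing at each step:
  (ab⁷)²: (ab⁷) · a = a²b⁷;   (a²b⁷) · b⁷ = a²b²
  (ab⁷)³: (a²b²) · a = b²;   (b²) · b⁷ = b⁹
  (ab⁷)⁴: (b⁹) · a = ab⁹;   (ab⁹) · b⁷ = ab⁴
  (ab⁷)⁵: (ab⁴) · a = a²b⁴;   (a²b⁴) · b⁷ = a²b¹¹
  (ab⁷)⁶: (a²b¹¹) · a = b¹¹;   (b¹¹) · b⁷ = b⁶

Answer: b⁶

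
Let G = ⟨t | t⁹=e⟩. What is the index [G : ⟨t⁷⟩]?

First find ord(t⁷) by computing successive powers:
  (t⁷)¹ = t⁷, (t⁷)² = t⁵, (t⁷)³ = t³, (t⁷)⁴ = t, (t⁷)⁵ = t⁸, (t⁷)⁶ = t⁶, (t⁷)⁷ = t⁴, (t⁷)⁸ = t², (t⁷)⁹ = e.
So |⟨t⁷⟩| = ord(t⁷) = 9. With |G| = 9, by Lagrange [G : ⟨t⁷⟩] = 9/9 = 1.

Answer: 1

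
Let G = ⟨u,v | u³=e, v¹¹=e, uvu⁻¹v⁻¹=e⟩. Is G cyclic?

|G| = 33. The element uv has order 33 (its powers give 33 distinct elements), so ⟨uv⟩ = G and G is cyclic.

Answer: Yes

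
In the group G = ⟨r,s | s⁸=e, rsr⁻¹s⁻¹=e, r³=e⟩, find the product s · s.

Compute s · s by multiplying left to right and reducing via the relations at each step:
  s · s = s²

Answer: s²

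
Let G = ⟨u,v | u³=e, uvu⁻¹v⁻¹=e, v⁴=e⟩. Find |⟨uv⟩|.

|⟨uv⟩| equals the order of uv. Compute successive powers until reaching e:
  (uv)¹ = uv, (uv)² = u²v², (uv)³ = v³, (uv)⁴ = u, (uv)⁵ = u²v, (uv)⁶ = v², (uv)⁷ = uv³, (uv)⁸ = u², (uv)⁹ = v, (uv)¹⁰ = uv², (uv)¹¹ = u²v³, (uv)¹² = e.
The smallest positive k with (uv)ᵏ = e is 12, so |⟨uv⟩| = 12.

Answer: 12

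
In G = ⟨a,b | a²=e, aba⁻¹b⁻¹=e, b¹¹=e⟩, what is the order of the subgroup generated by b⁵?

|⟨b⁵⟩| equals the order of b⁵. Compute successive powers until reaching e:
  (b⁵)¹ = b⁵, (b⁵)² = b¹⁰, (b⁵)³ = b⁴, (b⁵)⁴ = b⁹, (b⁵)⁵ = b³, (b⁵)⁶ = b⁸, (b⁵)⁷ = b², (b⁵)⁸ = b⁷, (b⁵)⁹ = b, (b⁵)¹⁰ = b⁶, (b⁵)¹¹ = e.
The smallest positive k with (b⁵)ᵏ = e is 11, so |⟨b⁵⟩| = 11.

Answer: 11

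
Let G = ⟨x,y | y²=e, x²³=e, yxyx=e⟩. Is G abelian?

x·y = xy but y·x = x²²y, so x·y ≠ y·x and G is not abelian.

Answer: No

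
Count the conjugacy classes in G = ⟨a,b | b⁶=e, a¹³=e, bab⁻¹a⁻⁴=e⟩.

The conjugacy classes (representative and size) are:
  [e] (size 1), [a⁴] (size 6), [a¹¹] (size 6), [a⁷b] (size 13), [a⁸b²] (size 13), [a¹²b³] (size 13), [a⁵b⁴] (size 13), [a¹¹b⁵] (size 13).
Class equation: 1 + 6 + 6 + 13 + 13 + 13 + 13 + 13 = 78 = |G|. So G has 8 conjugacy classes.

Answer: 8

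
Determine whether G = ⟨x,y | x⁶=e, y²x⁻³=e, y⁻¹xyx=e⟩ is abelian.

x·y = xy but y·x = x²y⁻¹, so x·y ≠ y·x and G is not abelian.

Answer: No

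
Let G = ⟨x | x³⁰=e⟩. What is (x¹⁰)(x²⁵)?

Compute (x¹⁰) · (x²⁵) by multiplying left to right and reducing via the relations at each step:
  (x¹⁰) · x²⁵ = x⁵

Answer: x⁵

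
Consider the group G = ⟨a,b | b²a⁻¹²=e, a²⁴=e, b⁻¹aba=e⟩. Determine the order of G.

Enumerate words in the generators, reducing via the relations: the distinct elements are
  {a, b, e, ab, a², a³, a⁴, a⁵, a⁶, a⁷, a⁸, a⁹, a²b, a²², a²³, a²¹, a²⁰, a³b, a¹², a¹³, a¹¹, a¹⁰, a¹⁴, a¹⁵, a¹⁶, a¹⁷, a¹⁸, a¹⁹, a⁴b, a⁵b, a⁶b, a⁷b, a⁸b, a⁹b, b⁻¹, ab⁻¹, a¹¹b, a¹⁰b, a²b⁻¹, a³b⁻¹, a⁴b⁻¹, a⁵b⁻¹, a⁶b⁻¹, a⁷b⁻¹, a⁸b⁻¹, a⁹b⁻¹, a¹¹b⁻¹, a¹⁰b⁻¹}.
No further products give new elements, so |G| = 48.

Answer: 48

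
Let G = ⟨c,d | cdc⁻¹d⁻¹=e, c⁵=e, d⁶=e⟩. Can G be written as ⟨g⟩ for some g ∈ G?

|G| = 30. The element cd has order 30 (its powers give 30 distinct elements), so ⟨cd⟩ = G and G is cyclic.

Answer: Yes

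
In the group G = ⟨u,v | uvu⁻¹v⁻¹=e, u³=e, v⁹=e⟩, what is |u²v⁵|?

Compute successive powers until reaching e:
  (u²v⁵)¹ = u²v⁵, (u²v⁵)² = uv, (u²v⁵)³ = v⁶, (u²v⁵)⁴ = u²v², (u²v⁵)⁵ = uv⁷, (u²v⁵)⁶ = v³, (u²v⁵)⁷ = u²v⁸, (u²v⁵)⁸ = uv⁴, (u²v⁵)⁹ = e.
The smallest positive k with (u²v⁵)ᵏ = e is 9.

Answer: 9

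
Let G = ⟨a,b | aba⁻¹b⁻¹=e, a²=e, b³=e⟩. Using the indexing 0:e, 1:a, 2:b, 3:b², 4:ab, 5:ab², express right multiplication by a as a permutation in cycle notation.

(0 1)(2 4)(3 5)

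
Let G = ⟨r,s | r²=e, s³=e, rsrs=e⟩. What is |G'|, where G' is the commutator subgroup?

G' = [G, G] is generated by all commutators. The generator-pair commutators are: [r, s] = s.
The subgroup they normally generate is {e, s, s²}, of order 3.
Check: |G/G'| = 6/3 = 2 is the order of the abelianisation.

Answer: 3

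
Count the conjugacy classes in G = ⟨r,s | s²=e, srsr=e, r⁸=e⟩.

The conjugacy classes (representative and size) are:
  [e] (size 1), [r] (size 2), [r⁶] (size 2), [r³] (size 2), [r⁴] (size 1), [s] (size 4), [r⁵s] (size 4).
Class equation: 1 + 2 + 2 + 2 + 1 + 4 + 4 = 16 = |G|. So G has 7 conjugacy classes.

Answer: 7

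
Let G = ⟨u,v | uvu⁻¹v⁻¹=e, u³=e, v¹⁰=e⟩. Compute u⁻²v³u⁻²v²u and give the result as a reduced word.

Multiply left to right, reducing at each step:
  u · v³ = uv³
  (uv³) · u⁻² = u²v³
  (u²v³) · v² = u²v⁵
  (u²v⁵) · u = v⁵

Answer: v⁵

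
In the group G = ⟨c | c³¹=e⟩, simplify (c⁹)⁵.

Compute successive powers of (c⁹), reducing at each step:
  (c⁹)²: (c⁹) · c⁹ = c¹⁸
  (c⁹)³: (c¹⁸) · c⁹ = c²⁷
  (c⁹)⁴: (c²⁷) · c⁹ = c⁵
  (c⁹)⁵: (c⁵) · c⁹ = c¹⁴

Answer: c¹⁴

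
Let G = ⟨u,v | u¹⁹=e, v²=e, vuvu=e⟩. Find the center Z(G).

An element z ∈ Z(G) iff z commutes with every generator.
For example e is central: e·u = u = u·e; e·v = v = v·e.
Whereas u ∉ Z(G) since u·v = uv ≠ u¹⁸v = v·u.
Checking each of the 38 elements this way gives Z(G) = {e}, of order 1.

Answer: {e}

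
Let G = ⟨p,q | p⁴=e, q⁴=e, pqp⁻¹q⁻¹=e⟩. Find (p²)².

Compute successive powers of (p²), reducing at each step:
  (p²)²: (p²) · p² = e

Answer: e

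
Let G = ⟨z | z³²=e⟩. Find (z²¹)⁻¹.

The order of (z²¹) is 32 (smallest k with (z²¹)ᵏ = e), so (z²¹)⁻¹ = (z²¹)³¹ = z¹¹.
Check: (z²¹) · (z¹¹) → (z²¹) · z¹¹ = e, giving e as required.

Answer: z¹¹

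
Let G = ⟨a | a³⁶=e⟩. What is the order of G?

G is generated by a single element, so G is cyclic. The relator gives a³⁶ = e and no smaller power is forced to be e, so the 36 powers {a, e, a², a³, a⁴, a⁵, a⁶, a⁷, a⁸, a⁹, a²², a²³, a²¹, a²⁰, a²⁴, a²⁵, a²⁶, a²⁷, a²⁸, a²⁹, a³², a³³, a³¹, a³⁰, a³⁴, a³⁵, a¹², a¹³, a¹¹, a¹⁰, a¹⁴, a¹⁵, a¹⁶, a¹⁷, a¹⁸, a¹⁹} are distinct. Hence |G| = 36.

Answer: 36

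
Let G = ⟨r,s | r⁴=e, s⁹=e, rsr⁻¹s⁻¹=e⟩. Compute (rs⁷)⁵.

Compute successive powers of (rs⁷), reducing at each step:
  (rs⁷)²: (rs⁷) · r = r²s⁷;   (r²s⁷) · s⁷ = r²s⁵
  (rs⁷)³: (r²s⁵) · r = r³s⁵;   (r³s⁵) · s⁷ = r³s³
  (rs⁷)⁴: (r³s³) · r = s³;   (s³) · s⁷ = s
  (rs⁷)⁵: s · r = rs;   (rs) · s⁷ = rs⁸

Answer: rs⁸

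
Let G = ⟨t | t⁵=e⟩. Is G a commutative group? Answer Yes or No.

G has a single generator, so G is cyclic and hence abelian.

Answer: Yes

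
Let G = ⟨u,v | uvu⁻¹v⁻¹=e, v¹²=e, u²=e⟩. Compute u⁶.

Compute successive powers of u, reducing at each step:
  u²: u · u = e
  u³: e · u = u
  u⁴: u · u = e
  u⁵: e · u = u
  u⁶: u · u = e

Answer: e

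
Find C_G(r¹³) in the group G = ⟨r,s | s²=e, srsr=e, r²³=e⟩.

⟨r¹³⟩ ⊆ C_G(r¹³) since powers of r¹³ commute with r¹³; so |C_G(r¹³)| ≥ |⟨r¹³⟩| = 23.
By orbit–stabilizer, |C_G(r¹³)| = |G| / |conj. class of r¹³| = 46 / 2 = 23.
The 23 elements commuting with r¹³ are {e, r, r², r³, r⁴, r⁵, r⁶, r⁷, r⁸, r⁹, r¹⁰, r¹¹, r¹², r¹³, r¹⁴, r¹⁵, r¹⁶, r¹⁷, r¹⁸, r¹⁹, r²⁰, r²¹, r²²}.

Answer: {e, r, r², r³, r⁴, r⁵, r⁶, r⁷, r⁸, r⁹, r¹⁰, r¹¹, r¹², r¹³, r¹⁴, r¹⁵, r¹⁶, r¹⁷, r¹⁸, r¹⁹, r²⁰, r²¹, r²²}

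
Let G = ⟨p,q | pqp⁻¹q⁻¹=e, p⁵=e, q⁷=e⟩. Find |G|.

Enumerate words in the generators, reducing via the relations: the distinct elements are
  {e, p, q, pq, p², p³, p⁴, q², q³, q⁴, q⁵, q⁶, pq², pq³, pq⁴, pq⁵, pq⁶, p²q, p³q, p⁴q, p²q², p²q³, p²q⁴, p²q⁵, p²q⁶, p³q², p³q³, p³q⁴, p³q⁵, p³q⁶, p⁴q², p⁴q³, p⁴q⁴, p⁴q⁵, p⁴q⁶}.
No further products give new elements, so |G| = 35.

Answer: 35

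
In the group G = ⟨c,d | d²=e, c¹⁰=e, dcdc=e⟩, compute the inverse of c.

The order of c is 10 (smallest k with cᵏ = e), so c⁻¹ = c⁹ = c⁹.
Check: c · (c⁹) → c · c⁹ = e, giving e as required.

Answer: c⁹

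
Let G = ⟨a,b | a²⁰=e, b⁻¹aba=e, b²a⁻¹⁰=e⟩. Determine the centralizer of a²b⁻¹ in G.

⟨a²b⁻¹⟩ ⊆ C_G(a²b⁻¹) since powers of a²b⁻¹ commute with a²b⁻¹; so |C_G(a²b⁻¹)| ≥ |⟨a²b⁻¹⟩| = 4.
By orbit–stabilizer, |C_G(a²b⁻¹)| = |G| / |conj. class of a²b⁻¹| = 40 / 10 = 4.
The 4 elements commuting with a²b⁻¹ are {e, a¹⁰, a²b, a²b⁻¹}.

Answer: {e, a¹⁰, a²b, a²b⁻¹}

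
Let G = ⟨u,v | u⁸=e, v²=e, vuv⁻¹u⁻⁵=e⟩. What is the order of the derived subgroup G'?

G' = [G, G] is generated by all commutators. The generator-pair commutators are: [u, v] = u⁴.
The subgroup they normally generate is {e, u⁴}, of order 2.
Check: |G/G'| = 16/2 = 8 is the order of the abelianisation.

Answer: 2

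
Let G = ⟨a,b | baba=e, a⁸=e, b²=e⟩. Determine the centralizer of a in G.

⟨a⟩ ⊆ C_G(a) since powers of a commute with a; so |C_G(a)| ≥ |⟨a⟩| = 8.
By orbit–stabilizer, |C_G(a)| = |G| / |conj. class of a| = 16 / 2 = 8.
The 8 elements commuting with a are {e, a, a², a³, a⁴, a⁵, a⁶, a⁷}.

Answer: {e, a, a², a³, a⁴, a⁵, a⁶, a⁷}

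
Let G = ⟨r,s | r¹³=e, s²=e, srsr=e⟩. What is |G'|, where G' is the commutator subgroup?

G' = [G, G] is generated by all commutators. The generator-pair commutators are: [r, s] = r².
The subgroup they normally generate is {e, r, r², r³, r⁴, r⁵, r⁶, r⁷, r⁸, r⁹, r¹⁰, r¹¹, r¹²}, of order 13.
Check: |G/G'| = 26/13 = 2 is the order of the abelianisation.

Answer: 13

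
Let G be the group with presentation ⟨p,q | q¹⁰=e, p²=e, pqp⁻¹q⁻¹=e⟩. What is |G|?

Enumerate words in the generators, reducing via the relations: the distinct elements are
  {e, p, q, pq, q², q³, q⁴, q⁵, q⁶, q⁷, q⁸, q⁹, pq², pq³, pq⁴, pq⁵, pq⁶, pq⁷, pq⁸, pq⁹}.
No further products give new elements, so |G| = 20.

Answer: 20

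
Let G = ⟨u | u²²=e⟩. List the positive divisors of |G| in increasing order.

|G| = 22 = 2 · 11. By Lagrange's theorem the order of any subgroup divides 22; the divisors of 22 are 1, 2, 11, 22.

Answer: 1, 2, 11, 22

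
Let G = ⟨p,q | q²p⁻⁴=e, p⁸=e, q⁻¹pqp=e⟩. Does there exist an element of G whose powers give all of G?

Every cyclic group is abelian. But p·q = pq while q·p = p³q⁻¹, so p·q ≠ q·p and G is not abelian. Hence G is not cyclic.

Answer: No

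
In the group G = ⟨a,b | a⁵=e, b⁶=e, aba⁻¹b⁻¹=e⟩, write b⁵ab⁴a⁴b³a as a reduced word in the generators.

Multiply left to right, reducing at each step:
  (b⁵) · a = ab⁵
  (ab⁵) · b⁴ = ab³
  (ab³) · a⁴ = b³
  (b³) · b³ = e
  e · a = a

Answer: a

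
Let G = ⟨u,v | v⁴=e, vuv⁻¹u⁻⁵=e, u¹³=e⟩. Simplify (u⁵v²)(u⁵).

Compute (u⁵v²) · (u⁵) by multiplying left to right and reducing via the relations at each step:
  (u⁵v²) · u⁵ = v²

Answer: v²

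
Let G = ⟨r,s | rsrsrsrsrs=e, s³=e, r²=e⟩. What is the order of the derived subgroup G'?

G' = [G, G] is generated by all commutators. The generator-pair commutators are: [r, s] = rsrs².
The subgroup they normally generate is {e, r, s, s², rs, rsr, rsrs, rsrsr, s²rs²r, s²rs², s²r, rs², sr, srs, srsr, rs²rs²r, rs²rs², rs²r, s²rs, s²rsr, s²rsrs, srs²rs², srs²r, srs², rsrs², rs²rs, rs²rsr, rs²rsrs, rsrs²rs², rsrs²r, s²rs²rs, rsrs²rs, rsrs²rsr, rsrs²rsrs, s²rs²rsrs², s²rs²rsr, s²rs²rsrs, s²rsrs²rs², s²rsrs²r, s²rsrs², srsrs², srs²rs, srs²rsr, srs²rsrs, srsrs²rs², srsrs²r, srsrs²rs, rs²rsrs²rs², rs²rsrs²r, rs²rsrs², s²rsrs²rs, s²rsrs²rsr, srs²rsrs²r, srs²rsrs², rs²rsrs²rs, rs²rsrs²rsr, rsrs²rsrs²r, rsrs²rsrs², rsrs²rsrs²rs, srs²rsrs²rs}, of order 60.
Check: |G/G'| = 60/60 = 1 is the order of the abelianisation.

Answer: 60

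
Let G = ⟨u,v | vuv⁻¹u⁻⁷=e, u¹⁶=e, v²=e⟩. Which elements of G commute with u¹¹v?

⟨u¹¹v⟩ ⊆ C_G(u¹¹v) since powers of u¹¹v commute with u¹¹v; so |C_G(u¹¹v)| ≥ |⟨u¹¹v⟩| = 4.
By orbit–stabilizer, |C_G(u¹¹v)| = |G| / |conj. class of u¹¹v| = 32 / 8 = 4.
The 4 elements commuting with u¹¹v are {e, u⁸, u³v, u¹¹v}.

Answer: {e, u⁸, u³v, u¹¹v}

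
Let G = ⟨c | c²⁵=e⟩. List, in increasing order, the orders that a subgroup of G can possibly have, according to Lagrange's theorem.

|G| = 25 = 5². By Lagrange's theorem the order of any subgroup divides 25; the divisors of 25 are 1, 5, 25.

Answer: 1, 5, 25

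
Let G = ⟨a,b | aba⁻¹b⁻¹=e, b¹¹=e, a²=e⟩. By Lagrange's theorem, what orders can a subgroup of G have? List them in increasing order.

|G| = 22 = 2 · 11. By Lagrange's theorem the order of any subgroup divides 22; the divisors of 22 are 1, 2, 11, 22.

Answer: 1, 2, 11, 22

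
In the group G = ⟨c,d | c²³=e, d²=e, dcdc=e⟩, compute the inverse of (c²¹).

The order of (c²¹) is 23 (smallest k with (c²¹)ᵏ = e), so (c²¹)⁻¹ = (c²¹)²² = c².
Check: (c²¹) · (c²) → (c²¹) · c² = e, giving e as required.

Answer: c²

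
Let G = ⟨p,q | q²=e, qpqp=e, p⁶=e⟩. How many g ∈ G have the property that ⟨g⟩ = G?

⟨g⟩ = G would require ord(g) = |G| = 12, but the maximum element order in G is 6 < 12. So G is not cyclic and no single element generates it: the count is 0.

Answer: 0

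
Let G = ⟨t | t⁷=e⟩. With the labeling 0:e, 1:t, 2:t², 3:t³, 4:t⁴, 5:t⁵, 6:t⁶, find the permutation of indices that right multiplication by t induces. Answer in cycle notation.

(0 1 2 3 4 5 6)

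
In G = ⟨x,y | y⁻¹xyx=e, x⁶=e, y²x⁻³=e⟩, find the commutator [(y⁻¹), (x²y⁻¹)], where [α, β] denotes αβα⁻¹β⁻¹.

[(y⁻¹), (x²y⁻¹)] = (y⁻¹)·(x²y⁻¹)·(y⁻¹)⁻¹·(x²y⁻¹)⁻¹.
  (y⁻¹) · (x²y⁻¹) = x
  x · y = xy
  (xy) · (x²y) = x²

Answer: x²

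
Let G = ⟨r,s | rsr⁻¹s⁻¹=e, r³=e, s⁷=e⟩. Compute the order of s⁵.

Compute successive powers until reaching e:
  (s⁵)¹ = s⁵, (s⁵)² = s³, (s⁵)³ = s, (s⁵)⁴ = s⁶, (s⁵)⁵ = s⁴, (s⁵)⁶ = s², (s⁵)⁷ = e.
The smallest positive k with (s⁵)ᵏ = e is 7.

Answer: 7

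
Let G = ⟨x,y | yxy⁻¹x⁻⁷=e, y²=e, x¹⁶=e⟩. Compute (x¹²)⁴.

Compute successive powers of (x¹²), reducing at each step:
  (x¹²)²: (x¹²) · x¹² = x⁸
  (x¹²)³: (x⁸) · x¹² = x⁴
  (x¹²)⁴: (x⁴) · x¹² = e

Answer: e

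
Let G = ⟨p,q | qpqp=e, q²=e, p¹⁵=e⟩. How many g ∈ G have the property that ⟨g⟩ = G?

⟨g⟩ = G would require ord(g) = |G| = 30, but the maximum element order in G is 15 < 30. So G is not cyclic and no single element generates it: the count is 0.

Answer: 0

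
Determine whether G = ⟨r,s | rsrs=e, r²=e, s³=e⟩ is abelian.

r·s = rs but s·r = rs², so r·s ≠ s·r and G is not abelian.

Answer: No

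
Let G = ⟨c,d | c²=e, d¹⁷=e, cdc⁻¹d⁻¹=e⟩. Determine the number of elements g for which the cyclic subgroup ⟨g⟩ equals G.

G is cyclic of order 34. An element generates G iff its order is 34, and a cyclic group of order 34 has exactly φ(34) = 16 such elements.

Answer: 16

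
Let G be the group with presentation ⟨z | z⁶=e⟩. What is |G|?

G is generated by a single element, so G is cyclic. The relator gives z⁶ = e and no smaller power is forced to be e, so the 6 powers {e, z, z², z³, z⁴, z⁵} are distinct. Hence |G| = 6.

Answer: 6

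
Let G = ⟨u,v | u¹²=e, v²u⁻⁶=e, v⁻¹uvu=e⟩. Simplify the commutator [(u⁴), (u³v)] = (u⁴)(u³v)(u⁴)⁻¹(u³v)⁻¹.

[(u⁴), (u³v)] = (u⁴)·(u³v)·(u⁴)⁻¹·(u³v)⁻¹.
  (u⁴) · (u³v) = uv⁻¹
  (uv⁻¹) · (u⁸) = u⁵v⁻¹
  (u⁵v⁻¹) · (u³v⁻¹) = u⁸

Answer: u⁸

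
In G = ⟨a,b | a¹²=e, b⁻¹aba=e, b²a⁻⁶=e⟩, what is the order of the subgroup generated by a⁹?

|⟨a⁹⟩| equals the order of a⁹. Compute successive powers until reaching e:
  (a⁹)¹ = a⁹, (a⁹)² = a⁶, (a⁹)³ = a³, (a⁹)⁴ = e.
The smallest positive k with (a⁹)ᵏ = e is 4, so |⟨a⁹⟩| = 4.

Answer: 4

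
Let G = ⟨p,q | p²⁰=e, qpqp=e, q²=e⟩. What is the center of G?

An element z ∈ Z(G) iff z commutes with every generator.
For example p¹⁰ is central: (p¹⁰)·p = p¹¹ = p·(p¹⁰); (p¹⁰)·q = p¹⁰q = q·(p¹⁰).
Whereas p ∉ Z(G) since p·q = pq ≠ p¹⁹q = q·p.
Checking each of the 40 elements this way gives Z(G) = {e, p¹⁰}, of order 2.

Answer: {e, p¹⁰}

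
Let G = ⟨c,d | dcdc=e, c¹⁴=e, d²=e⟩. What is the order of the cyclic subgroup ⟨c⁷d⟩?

|⟨c⁷d⟩| equals the order of c⁷d. Compute successive powers until reaching e:
  (c⁷d)¹ = c⁷d, (c⁷d)² = e.
The smallest positive k with (c⁷d)ᵏ = e is 2, so |⟨c⁷d⟩| = 2.

Answer: 2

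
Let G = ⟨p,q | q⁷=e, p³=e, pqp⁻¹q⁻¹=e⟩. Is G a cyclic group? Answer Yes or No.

|G| = 21. The element pq has order 21 (its powers give 21 distinct elements), so ⟨pq⟩ = G and G is cyclic.

Answer: Yes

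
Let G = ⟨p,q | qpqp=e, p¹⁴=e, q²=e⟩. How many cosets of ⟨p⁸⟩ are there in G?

First find ord(p⁸) by computing successive powers:
  (p⁸)¹ = p⁸, (p⁸)² = p², (p⁸)³ = p¹⁰, (p⁸)⁴ = p⁴, (p⁸)⁵ = p¹², (p⁸)⁶ = p⁶, (p⁸)⁷ = e.
So |⟨p⁸⟩| = ord(p⁸) = 7. With |G| = 28, by Lagrange [G : ⟨p⁸⟩] = 28/7 = 4.

Answer: 4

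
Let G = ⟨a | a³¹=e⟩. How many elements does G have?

G is generated by a single element, so G is cyclic. The relator gives a³¹ = e and no smaller power is forced to be e, so the 31 powers {a, e, a², a³, a⁴, a⁵, a⁶, a⁷, a⁸, a⁹, a²², a²³, a²¹, a²⁰, a²⁴, a²⁵, a²⁶, a²⁷, a²⁸, a²⁹, a³⁰, a¹², a¹³, a¹¹, a¹⁰, a¹⁴, a¹⁵, a¹⁶, a¹⁷, a¹⁸, a¹⁹} are distinct. Hence |G| = 31.

Answer: 31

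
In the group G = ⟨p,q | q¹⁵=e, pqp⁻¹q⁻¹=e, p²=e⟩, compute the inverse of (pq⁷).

The order of (pq⁷) is 30 (smallest k with (pq⁷)ᵏ = e), so (pq⁷)⁻¹ = (pq⁷)²⁹ = pq⁸.
Check: (pq⁷) · (pq⁸) → (pq⁷) · p = q⁷;   (q⁷) · q⁸ = e, giving e as required.

Answer: pq⁸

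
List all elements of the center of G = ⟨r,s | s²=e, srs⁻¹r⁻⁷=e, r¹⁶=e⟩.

An element z ∈ Z(G) iff z commutes with every generator.
For example r⁸ is central: (r⁸)·r = r⁹ = r·(r⁸); (r⁸)·s = r⁸s = s·(r⁸).
Whereas r ∉ Z(G) since r·s = rs ≠ r⁷s = s·r.
Checking each of the 32 elements this way gives Z(G) = {e, r⁸}, of order 2.

Answer: {e, r⁸}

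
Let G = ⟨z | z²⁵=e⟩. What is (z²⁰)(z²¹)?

Compute (z²⁰) · (z²¹) by multiplying left to right and reducing via the relations at each step:
  (z²⁰) · z²¹ = z¹⁶

Answer: z¹⁶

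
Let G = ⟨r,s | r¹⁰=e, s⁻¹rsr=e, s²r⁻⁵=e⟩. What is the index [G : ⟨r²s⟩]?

First find ord(r²s) by computing successive powers:
  (r²s)¹ = r²s, (r²s)² = r⁵, (r²s)³ = r²s⁻¹, (r²s)⁴ = e.
So |⟨r²s⟩| = ord(r²s) = 4. With |G| = 20, by Lagrange [G : ⟨r²s⟩] = 20/4 = 5.

Answer: 5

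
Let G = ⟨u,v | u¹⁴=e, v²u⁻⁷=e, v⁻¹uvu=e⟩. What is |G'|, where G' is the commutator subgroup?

G' = [G, G] is generated by all commutators. The generator-pair commutators are: [u, v] = u².
The subgroup they normally generate is {e, u², u⁴, u⁶, u⁸, u¹⁰, u¹²}, of order 7.
Check: |G/G'| = 28/7 = 4 is the order of the abelianisation.

Answer: 7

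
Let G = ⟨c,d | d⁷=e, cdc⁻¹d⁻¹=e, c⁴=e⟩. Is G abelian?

Each pair of generators commutes: c·d = cd = d·c. Since the generators pairwise commute, every element of G commutes with every other, so G is abelian.

Answer: Yes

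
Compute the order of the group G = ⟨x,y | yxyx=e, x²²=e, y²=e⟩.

Enumerate words in the generators, reducing via the relations: the distinct elements are
  {e, x, y, xy, x², x³, x⁴, x⁵, x⁶, x⁷, x⁸, x⁹, x²y, x²¹, x²⁰, x³y, x¹², x¹³, x¹¹, x¹⁰, x¹⁴, x¹⁵, x¹⁶, x¹⁷, x¹⁸, x¹⁹, x⁴y, x⁵y, x⁶y, x⁷y, x⁸y, x⁹y, x²¹y, x²⁰y, x¹²y, x¹³y, x¹¹y, x¹⁰y, x¹⁴y, x¹⁵y, x¹⁶y, x¹⁷y, x¹⁸y, x¹⁹y}.
No further products give new elements, so |G| = 44.

Answer: 44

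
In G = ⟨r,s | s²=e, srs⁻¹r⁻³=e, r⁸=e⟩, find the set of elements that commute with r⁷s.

⟨r⁷s⟩ ⊆ C_G(r⁷s) since powers of r⁷s commute with r⁷s; so |C_G(r⁷s)| ≥ |⟨r⁷s⟩| = 4.
By orbit–stabilizer, |C_G(r⁷s)| = |G| / |conj. class of r⁷s| = 16 / 4 = 4.
The 4 elements commuting with r⁷s are {e, r⁴, r³s, r⁷s}.

Answer: {e, r⁴, r³s, r⁷s}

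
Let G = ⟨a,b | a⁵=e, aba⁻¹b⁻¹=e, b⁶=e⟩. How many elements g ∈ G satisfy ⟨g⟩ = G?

G is cyclic of order 30. An element generates G iff its order is 30, and a cyclic group of order 30 has exactly φ(30) = 8 such elements.

Answer: 8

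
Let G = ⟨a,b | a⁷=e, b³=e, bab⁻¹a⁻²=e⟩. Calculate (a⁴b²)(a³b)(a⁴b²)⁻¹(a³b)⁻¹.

[(a⁴b²), (a³b)] = (a⁴b²)·(a³b)·(a⁴b²)⁻¹·(a³b)⁻¹.
  (a⁴b²) · (a³b) = a²
  (a²) · (a⁶b) = ab
  (ab) · (a²b²) = a⁵

Answer: a⁵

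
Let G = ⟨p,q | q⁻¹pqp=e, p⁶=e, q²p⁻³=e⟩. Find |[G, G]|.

G' = [G, G] is generated by all commutators. The generator-pair commutators are: [p, q] = p².
The subgroup they normally generate is {e, p², p⁴}, of order 3.
Check: |G/G'| = 12/3 = 4 is the order of the abelianisation.

Answer: 3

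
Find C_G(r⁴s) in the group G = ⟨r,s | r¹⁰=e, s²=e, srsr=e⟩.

⟨r⁴s⟩ ⊆ C_G(r⁴s) since powers of r⁴s commute with r⁴s; so |C_G(r⁴s)| ≥ |⟨r⁴s⟩| = 2.
By orbit–stabilizer, |C_G(r⁴s)| = |G| / |conj. class of r⁴s| = 20 / 5 = 4.
The 4 elements commuting with r⁴s are {e, r⁵, r⁹s, r⁴s}.

Answer: {e, r⁵, r⁹s, r⁴s}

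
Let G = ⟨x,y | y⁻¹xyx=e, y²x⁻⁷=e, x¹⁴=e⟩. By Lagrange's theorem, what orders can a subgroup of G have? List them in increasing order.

|G| = 28 = 2² · 7. By Lagrange's theorem the order of any subgroup divides 28; the divisors of 28 are 1, 2, 4, 7, 14, 28.

Answer: 1, 2, 4, 7, 14, 28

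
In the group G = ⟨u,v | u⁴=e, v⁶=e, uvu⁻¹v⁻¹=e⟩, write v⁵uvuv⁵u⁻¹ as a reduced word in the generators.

Multiply left to right, reducing at each step:
  (v⁵) · u = uv⁵
  (uv⁵) · v = u
  u · u = u²
  (u²) · v⁵ = u²v⁵
  (u²v⁵) · u⁻¹ = uv⁵

Answer: uv⁵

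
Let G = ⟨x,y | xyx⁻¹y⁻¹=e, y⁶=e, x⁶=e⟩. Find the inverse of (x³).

The order of (x³) is 2 (smallest k with (x³)ᵏ = e), so (x³)⁻¹ = (x³)¹ = x³.
Check: (x³) · (x³) → (x³) · x³ = e, giving e as required.

Answer: x³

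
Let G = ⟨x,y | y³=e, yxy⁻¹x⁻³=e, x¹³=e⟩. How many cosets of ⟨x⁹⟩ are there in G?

First find ord(x⁹) by computing successive powers:
  (x⁹)¹ = x⁹, (x⁹)² = x⁵, (x⁹)³ = x, (x⁹)⁴ = x¹⁰, (x⁹)⁵ = x⁶, (x⁹)⁶ = x², (x⁹)⁷ = x¹¹, (x⁹)⁸ = x⁷, (x⁹)⁹ = x³, (x⁹)¹⁰ = x¹², (x⁹)¹¹ = x⁸, (x⁹)¹² = x⁴, (x⁹)¹³ = e.
So |⟨x⁹⟩| = ord(x⁹) = 13. With |G| = 39, by Lagrange [G : ⟨x⁹⟩] = 39/13 = 3.

Answer: 3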